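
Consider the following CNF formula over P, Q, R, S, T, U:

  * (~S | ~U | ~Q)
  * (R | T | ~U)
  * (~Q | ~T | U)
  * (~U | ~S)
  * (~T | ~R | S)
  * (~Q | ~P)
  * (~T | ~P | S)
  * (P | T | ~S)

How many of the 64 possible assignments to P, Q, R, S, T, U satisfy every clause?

18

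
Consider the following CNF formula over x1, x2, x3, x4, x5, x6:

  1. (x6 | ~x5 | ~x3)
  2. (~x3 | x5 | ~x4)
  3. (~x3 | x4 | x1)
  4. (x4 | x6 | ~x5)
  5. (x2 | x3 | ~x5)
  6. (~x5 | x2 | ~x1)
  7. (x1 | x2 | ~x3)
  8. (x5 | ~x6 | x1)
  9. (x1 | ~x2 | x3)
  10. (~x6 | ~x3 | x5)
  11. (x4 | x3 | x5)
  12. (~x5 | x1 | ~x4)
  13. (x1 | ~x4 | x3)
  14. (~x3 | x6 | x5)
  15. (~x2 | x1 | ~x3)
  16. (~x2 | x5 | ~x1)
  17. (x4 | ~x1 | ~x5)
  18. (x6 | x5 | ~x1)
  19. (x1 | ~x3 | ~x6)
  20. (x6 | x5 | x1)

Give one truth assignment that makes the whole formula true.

Branch on x1: take x1 = True.
Branch on x2: take x2 = False.
  then x5 is forced to False.
  then x6 is forced to True.
  then x3 is forced to False.
  then x4 is forced to True.

x1 = True, x2 = False, x3 = False, x4 = True, x5 = False, x6 = True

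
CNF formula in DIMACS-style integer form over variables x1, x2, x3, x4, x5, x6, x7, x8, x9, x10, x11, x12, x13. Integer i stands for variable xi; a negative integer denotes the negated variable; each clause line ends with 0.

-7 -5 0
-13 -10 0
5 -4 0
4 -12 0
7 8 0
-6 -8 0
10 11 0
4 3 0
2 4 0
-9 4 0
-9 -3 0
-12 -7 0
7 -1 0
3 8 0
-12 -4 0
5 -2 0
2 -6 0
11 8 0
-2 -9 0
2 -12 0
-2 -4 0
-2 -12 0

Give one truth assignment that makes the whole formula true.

x1 occurs only negated in the remaining clauses — set x1 = False.
Pure literal: x6 appears only negated; assign x6 = False.
Branch on x2: take x2 = False.
  then x4 is forced to True.
  then x5 is forced to True.
  then x7 is forced to False.
  then x8 is forced to True.
  then x12 is forced to False.
The remaining clauses are satisfied by x3 = False, x9 = True, x10 = False, x11 = True, x13 = False.
Every clause has at least one true literal under this assignment.

x1 = F, x2 = F, x3 = F, x4 = T, x5 = T, x6 = F, x7 = F, x8 = T, x9 = T, x10 = F, x11 = T, x12 = F, x13 = F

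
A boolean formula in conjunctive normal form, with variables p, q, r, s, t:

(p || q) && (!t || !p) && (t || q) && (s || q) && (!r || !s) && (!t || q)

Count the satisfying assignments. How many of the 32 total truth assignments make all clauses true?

9

Case analysis on q and t:
  q=T, t=T: remaining (p,r,s) ∈ {(F,F,F); (F,F,T); (F,T,F)} — 3.
  q=T, t=F: p free; 3 ways for (r,s) × 2^1 = 6.
  q=F, t=T: a clause becomes empty — 0.
  q=F, t=F: a clause becomes empty — 0.
Total: 3 + 6 + 0 + 0 = 9.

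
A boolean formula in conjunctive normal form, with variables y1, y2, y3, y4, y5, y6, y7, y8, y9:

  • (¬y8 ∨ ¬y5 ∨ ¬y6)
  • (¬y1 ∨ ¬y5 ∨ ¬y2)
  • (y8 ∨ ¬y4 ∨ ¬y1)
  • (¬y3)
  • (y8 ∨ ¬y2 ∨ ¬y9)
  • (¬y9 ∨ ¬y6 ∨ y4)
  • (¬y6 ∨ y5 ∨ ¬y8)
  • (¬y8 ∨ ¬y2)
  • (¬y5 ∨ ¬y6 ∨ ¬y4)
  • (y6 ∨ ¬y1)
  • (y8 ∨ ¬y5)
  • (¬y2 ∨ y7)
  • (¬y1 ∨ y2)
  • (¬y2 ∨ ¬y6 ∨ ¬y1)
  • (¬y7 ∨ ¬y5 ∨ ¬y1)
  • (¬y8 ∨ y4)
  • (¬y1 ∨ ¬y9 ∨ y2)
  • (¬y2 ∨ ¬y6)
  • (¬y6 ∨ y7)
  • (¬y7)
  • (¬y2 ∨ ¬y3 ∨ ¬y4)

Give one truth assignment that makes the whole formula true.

y1=False  y2=False  y3=False  y4=False  y5=False  y6=False  y7=False  y8=False  y9=True

Unit propagation: (¬y3) forces y3 = False.
(¬y7) is a unit clause, so y7 = False.
The clause (¬y2) is unit: y2 must be False.
Unit propagation: (¬y1) forces y1 = False.
(¬y6) is a unit clause, so y6 = False.
Pure literal: y5 appears only negated; assign y5 = False.
Branch on y4: take y4 = False.
  then y8 is forced to False.
y9 is now unconstrained; take y9 = True.
Every clause has at least one true literal under this assignment.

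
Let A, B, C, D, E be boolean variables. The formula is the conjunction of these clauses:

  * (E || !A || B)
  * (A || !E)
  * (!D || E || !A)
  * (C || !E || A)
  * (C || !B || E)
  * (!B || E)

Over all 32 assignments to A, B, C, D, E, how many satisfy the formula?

Split on E, then A.
  E=T, A=T: B, C, D free → 2^3 = 8.
  E=T, A=F: a clause becomes empty — 0.
  E=F, A=T: a clause becomes empty — 0.
  E=F, A=F: remaining (B,C,D) ∈ {(F,F,F); (F,F,T); (F,T,F); (F,T,T)} — 4.
Total: 8 + 0 + 0 + 4 = 12.

12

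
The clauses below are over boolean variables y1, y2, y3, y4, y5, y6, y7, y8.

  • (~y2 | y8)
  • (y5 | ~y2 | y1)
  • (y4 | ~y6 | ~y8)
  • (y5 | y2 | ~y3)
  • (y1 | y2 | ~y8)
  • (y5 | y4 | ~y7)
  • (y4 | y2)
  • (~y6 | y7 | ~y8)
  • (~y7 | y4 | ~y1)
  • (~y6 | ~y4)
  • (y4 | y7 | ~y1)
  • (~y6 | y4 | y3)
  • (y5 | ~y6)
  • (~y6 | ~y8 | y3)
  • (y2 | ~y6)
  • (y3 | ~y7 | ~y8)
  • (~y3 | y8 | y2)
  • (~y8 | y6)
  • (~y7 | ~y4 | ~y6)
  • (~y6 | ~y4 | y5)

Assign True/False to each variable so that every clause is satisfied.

y1 = True, y2 = False, y3 = False, y4 = True, y5 = False, y6 = False, y7 = True, y8 = False

Set y1 = True and propagate.
Branch on y2: take y2 = False.
  then y4 is forced to True.
  then y6 is forced to False.
  then y8 is forced to False.
  then y3 is forced to False.
y5, y7 are now unconstrained; take y5 = False, y7 = True.
Every clause has at least one true literal under this assignment.
Check each clause:
  1. (~y2 | y8) — ~y2 is true.
  2. (~y2 | y5 | y1) — y1 is true.
  3. (y4 | ~y6 | ~y8) — ~y8 is true.
  4. (~y3 | y2 | y5) — ~y3 is true.
  5. (y2 | ~y8 | y1) — ~y8 is true.
  6. (y4 | ~y7 | y5) — y4 is true.
  7. (y2 | y4) — y4 is true.
  8. (y7 | ~y8 | ~y6) — ~y8 is true.
  9. (y4 | ~y1 | ~y7) — y4 is true.
  10. (~y4 | ~y6) — ~y6 is true.
  11. (y7 | ~y1 | y4) — y4 is true.
  12. (y3 | ~y6 | y4) — ~y6 is true.
  13. (~y6 | y5) — ~y6 is true.
  14. (~y6 | y3 | ~y8) — ~y8 is true.
  15. (~y6 | y2) — ~y6 is true.
  16. (~y8 | y3 | ~y7) — ~y8 is true.
  17. (~y3 | y8 | y2) — ~y3 is true.
  18. (y6 | ~y8) — ~y8 is true.
  19. (~y7 | ~y4 | ~y6) — ~y6 is true.
  20. (~y4 | y5 | ~y6) — ~y6 is true.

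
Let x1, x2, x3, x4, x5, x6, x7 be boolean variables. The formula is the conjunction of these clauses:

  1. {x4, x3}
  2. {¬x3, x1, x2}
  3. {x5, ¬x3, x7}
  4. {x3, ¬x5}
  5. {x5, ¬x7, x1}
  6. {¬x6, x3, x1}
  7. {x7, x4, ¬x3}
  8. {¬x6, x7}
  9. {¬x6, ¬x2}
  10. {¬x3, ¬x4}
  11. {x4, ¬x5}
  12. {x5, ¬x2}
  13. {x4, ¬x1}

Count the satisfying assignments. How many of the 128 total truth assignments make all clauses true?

Satisfying assignments:
  x1=0 x2=0 x3=0 x4=1 x5=0 x6=0 x7=0
  x1=1 x2=0 x3=0 x4=1 x5=0 x6=0 x7=0
  x1=1 x2=0 x3=0 x4=1 x5=0 x6=0 x7=1
  x1=1 x2=0 x3=0 x4=1 x5=0 x6=1 x7=1
Count: 4.

4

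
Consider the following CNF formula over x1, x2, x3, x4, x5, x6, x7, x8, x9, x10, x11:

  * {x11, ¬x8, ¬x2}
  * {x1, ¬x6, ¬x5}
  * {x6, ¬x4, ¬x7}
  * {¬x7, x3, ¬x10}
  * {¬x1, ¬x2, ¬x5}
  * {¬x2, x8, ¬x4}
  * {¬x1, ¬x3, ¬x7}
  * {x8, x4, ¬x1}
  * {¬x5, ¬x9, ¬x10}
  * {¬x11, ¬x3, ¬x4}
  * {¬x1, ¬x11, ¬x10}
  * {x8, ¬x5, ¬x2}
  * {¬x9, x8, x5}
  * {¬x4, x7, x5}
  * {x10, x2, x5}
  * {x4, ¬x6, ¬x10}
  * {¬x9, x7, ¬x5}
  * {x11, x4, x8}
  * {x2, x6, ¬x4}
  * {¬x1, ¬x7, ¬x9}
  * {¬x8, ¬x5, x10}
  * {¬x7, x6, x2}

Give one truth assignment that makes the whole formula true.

x1 = 0, x2 = 1, x3 = 0, x4 = 1, x5 = 0, x6 = 1, x7 = 1, x8 = 1, x9 = 1, x10 = 0, x11 = 1

Try x1 = False.
Set x2 = True and propagate.
Set x3 = False and propagate.
For the remaining variables, x4 = True, x5 = False, x6 = True, x7 = True, x8 = True, x9 = True, x10 = False, x11 = True works.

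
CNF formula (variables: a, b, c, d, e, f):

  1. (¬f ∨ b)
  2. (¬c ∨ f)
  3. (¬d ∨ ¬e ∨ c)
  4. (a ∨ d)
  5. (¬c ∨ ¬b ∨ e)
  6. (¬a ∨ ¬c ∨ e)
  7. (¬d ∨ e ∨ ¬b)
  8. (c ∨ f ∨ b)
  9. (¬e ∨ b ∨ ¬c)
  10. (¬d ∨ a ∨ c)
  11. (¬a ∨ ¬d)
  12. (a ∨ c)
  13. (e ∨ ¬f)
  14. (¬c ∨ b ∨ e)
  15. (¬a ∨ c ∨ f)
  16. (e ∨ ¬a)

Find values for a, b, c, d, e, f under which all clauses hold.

Try a = True.
  then d is forced to False.
  then e is forced to True.
Branch on b: take b = True.
Set c = True and propagate.
  then f is forced to True.

a=T  b=T  c=T  d=F  e=T  f=T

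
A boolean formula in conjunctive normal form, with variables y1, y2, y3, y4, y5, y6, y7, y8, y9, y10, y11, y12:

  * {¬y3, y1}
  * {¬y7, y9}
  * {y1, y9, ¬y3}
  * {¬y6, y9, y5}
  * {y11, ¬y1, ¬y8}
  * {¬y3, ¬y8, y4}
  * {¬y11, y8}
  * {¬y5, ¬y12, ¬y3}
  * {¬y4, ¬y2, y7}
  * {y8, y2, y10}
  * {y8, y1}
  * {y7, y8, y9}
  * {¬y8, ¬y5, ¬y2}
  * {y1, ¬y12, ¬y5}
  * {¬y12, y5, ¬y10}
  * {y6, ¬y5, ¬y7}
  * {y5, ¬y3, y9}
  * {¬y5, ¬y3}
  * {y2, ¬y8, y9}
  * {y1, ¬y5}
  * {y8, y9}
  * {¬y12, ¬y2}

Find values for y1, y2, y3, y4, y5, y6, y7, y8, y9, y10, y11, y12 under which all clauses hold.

Pure literal: y3 appears only negated; assign y3 = False.
Pure literal: y9 appears only positively; assign y9 = True.
Branch on y1: take y1 = True.
For the remaining variables, y2 = True, y4 = True, y5 = True, y6 = True, y7 = True, y8 = False, y10 = True, y11 = False, y12 = False works.
Every clause has at least one true literal under this assignment.
Check each clause:
  1. {y1, ¬y3} — y1 is true.
  2. {y9, ¬y7} — y9 is true.
  3. {¬y3, y9, y1} — y1 is true.
  4. {¬y6, y9, y5} — y9 is true.
  5. {y11, ¬y1, ¬y8} — ¬y8 is true.
  6. {¬y8, ¬y3, y4} — ¬y8 is true.
  7. {¬y11, y8} — ¬y11 is true.
  8. {¬y3, ¬y12, ¬y5} — ¬y12 is true.
  9. {y7, ¬y4, ¬y2} — y7 is true.
  10. {y10, y8, y2} — y10 is true.
  11. {y1, y8} — y1 is true.
  12. {y9, y8, y7} — y9 is true.
  13. {¬y5, ¬y2, ¬y8} — ¬y8 is true.
  14. {¬y5, y1, ¬y12} — y1 is true.
  15. {y5, ¬y10, ¬y12} — ¬y12 is true.
  16. {¬y7, y6, ¬y5} — y6 is true.
  17. {¬y3, y5, y9} — ¬y3 is true.
  18. {¬y3, ¬y5} — ¬y3 is true.
  19. {y9, ¬y8, y2} — ¬y8 is true.
  20. {¬y5, y1} — y1 is true.
  21. {y8, y9} — y9 is true.
  22. {¬y2, ¬y12} — ¬y12 is true.

y1=T  y2=T  y3=F  y4=T  y5=T  y6=T  y7=T  y8=F  y9=T  y10=T  y11=F  y12=F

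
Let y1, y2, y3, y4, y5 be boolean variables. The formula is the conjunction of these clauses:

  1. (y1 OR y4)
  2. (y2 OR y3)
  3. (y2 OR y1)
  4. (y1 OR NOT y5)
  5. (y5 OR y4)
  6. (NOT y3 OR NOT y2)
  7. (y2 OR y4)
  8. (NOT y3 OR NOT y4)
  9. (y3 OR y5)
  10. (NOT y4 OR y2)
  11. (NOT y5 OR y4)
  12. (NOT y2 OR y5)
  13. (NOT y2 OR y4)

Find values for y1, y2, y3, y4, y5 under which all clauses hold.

Pure literal: y1 appears only positively; assign y1 = True.
Set y2 = True and propagate.
  then y3 is forced to False.
  then y5 is forced to True.
  then y4 is forced to True.
Every clause has at least one true literal under this assignment.
Check each clause:
  1. (y1 OR y4) — y1 is true.
  2. (y2 OR y3) — y2 is true.
  3. (y2 OR y1) — y1 is true.
  4. (y1 OR NOT y5) — y1 is true.
  5. (y5 OR y4) — y4 is true.
  6. (NOT y3 OR NOT y2) — NOT y3 is true.
  7. (y2 OR y4) — y2 is true.
  8. (NOT y4 OR NOT y3) — NOT y3 is true.
  9. (y3 OR y5) — y5 is true.
  10. (NOT y4 OR y2) — y2 is true.
  11. (y4 OR NOT y5) — y4 is true.
  12. (NOT y2 OR y5) — y5 is true.
  13. (NOT y2 OR y4) — y4 is true.

y1 = True, y2 = True, y3 = False, y4 = True, y5 = True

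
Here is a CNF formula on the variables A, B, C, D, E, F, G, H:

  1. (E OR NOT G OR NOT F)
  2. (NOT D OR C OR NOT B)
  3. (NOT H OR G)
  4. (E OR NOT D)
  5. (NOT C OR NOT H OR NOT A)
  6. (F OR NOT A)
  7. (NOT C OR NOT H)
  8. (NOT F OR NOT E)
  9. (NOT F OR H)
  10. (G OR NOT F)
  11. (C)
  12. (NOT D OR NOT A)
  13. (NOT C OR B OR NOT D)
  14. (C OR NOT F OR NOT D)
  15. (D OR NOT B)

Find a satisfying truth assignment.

A=False, B=False, C=True, D=False, E=True, F=False, G=False, H=False

The clause (C) is unit: C must be True.
(NOT H) is a unit clause, so H = False.
(NOT F) is a unit clause, so F = False.
The clause (NOT A) is unit: A must be False.
Pure literal: E appears only positively; assign E = True.
Branch on B: take B = False.
  then D is forced to False.
G is now unconstrained; take G = False.
Check each clause:
  1. (NOT G OR NOT F OR E) — NOT G is true.
  2. (NOT D OR C OR NOT B) — C is true.
  3. (NOT H OR G) — NOT H is true.
  4. (NOT D OR E) — NOT D is true.
  5. (NOT A OR NOT H OR NOT C) — NOT H is true.
  6. (F OR NOT A) — NOT A is true.
  7. (NOT H OR NOT C) — NOT H is true.
  8. (NOT F OR NOT E) — NOT F is true.
  9. (NOT F OR H) — NOT F is true.
  10. (NOT F OR G) — NOT F is true.
  11. (C) — C is true.
  12. (NOT D OR NOT A) — NOT D is true.
  13. (NOT D OR NOT C OR B) — NOT D is true.
  14. (NOT F OR NOT D OR C) — NOT F is true.
  15. (NOT B OR D) — NOT B is true.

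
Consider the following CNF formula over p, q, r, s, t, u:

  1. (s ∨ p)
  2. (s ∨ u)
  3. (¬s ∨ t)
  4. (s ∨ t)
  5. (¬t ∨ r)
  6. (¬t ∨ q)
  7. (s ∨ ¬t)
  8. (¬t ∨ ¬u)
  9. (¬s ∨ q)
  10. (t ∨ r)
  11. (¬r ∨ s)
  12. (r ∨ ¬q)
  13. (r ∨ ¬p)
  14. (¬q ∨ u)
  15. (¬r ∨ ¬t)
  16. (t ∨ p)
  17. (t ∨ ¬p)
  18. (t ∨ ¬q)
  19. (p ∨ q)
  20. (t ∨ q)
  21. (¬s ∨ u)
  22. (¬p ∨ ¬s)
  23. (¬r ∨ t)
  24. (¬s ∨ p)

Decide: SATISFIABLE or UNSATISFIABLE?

UNSATISFIABLE

t = True:
  propagation gives r=True; an empty clause results — contradiction.
t = False:
  propagation gives s=False; an empty clause results — contradiction.
Every branch closes, so no satisfying assignment exists.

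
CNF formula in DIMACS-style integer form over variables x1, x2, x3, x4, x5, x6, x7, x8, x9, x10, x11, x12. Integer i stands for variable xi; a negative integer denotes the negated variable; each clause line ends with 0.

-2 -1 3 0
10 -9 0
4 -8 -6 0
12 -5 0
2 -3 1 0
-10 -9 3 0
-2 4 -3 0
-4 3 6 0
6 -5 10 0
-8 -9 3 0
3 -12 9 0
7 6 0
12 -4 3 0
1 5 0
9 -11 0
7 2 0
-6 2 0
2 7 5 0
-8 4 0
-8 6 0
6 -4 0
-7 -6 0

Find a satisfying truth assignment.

Pure literal: x8 appears only negated; assign x8 = False.
Set x1 = False and propagate.
  then x5 is forced to True.
  then x12 is forced to True.
Set x2 = True and propagate.
For the remaining variables, x3 = True, x4 = True, x6 = True, x7 = False, x9 = True, x10 = True, x11 = True works.
Every clause has at least one true literal under this assignment.

x1=False, x2=True, x3=True, x4=True, x5=True, x6=True, x7=False, x8=False, x9=True, x10=True, x11=True, x12=True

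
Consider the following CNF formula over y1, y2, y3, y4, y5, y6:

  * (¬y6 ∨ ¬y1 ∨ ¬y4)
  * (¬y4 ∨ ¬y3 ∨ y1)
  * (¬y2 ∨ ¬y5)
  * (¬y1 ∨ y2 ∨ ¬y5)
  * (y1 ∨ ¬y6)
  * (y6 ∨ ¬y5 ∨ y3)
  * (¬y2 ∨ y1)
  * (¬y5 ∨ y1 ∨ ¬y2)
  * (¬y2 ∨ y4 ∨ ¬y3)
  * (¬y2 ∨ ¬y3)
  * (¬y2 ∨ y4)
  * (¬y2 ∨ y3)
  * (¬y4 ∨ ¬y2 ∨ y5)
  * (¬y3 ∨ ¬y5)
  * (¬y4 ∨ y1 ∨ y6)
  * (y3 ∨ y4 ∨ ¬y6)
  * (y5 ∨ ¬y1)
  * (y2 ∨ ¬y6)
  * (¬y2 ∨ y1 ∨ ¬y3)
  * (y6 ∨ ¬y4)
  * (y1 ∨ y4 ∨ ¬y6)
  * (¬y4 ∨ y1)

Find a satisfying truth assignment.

Branch on y1: take y1 = False.
  then y6 is forced to False.
  then y2 is forced to False.
  then y4 is forced to False.
Branch on y3: take y3 = True.
  then y5 is forced to False.
Every clause has at least one true literal under this assignment.
Check each clause:
  1. (¬y6 ∨ ¬y4 ∨ ¬y1) — ¬y6 is true.
  2. (¬y4 ∨ ¬y3 ∨ y1) — ¬y4 is true.
  3. (¬y5 ∨ ¬y2) — ¬y5 is true.
  4. (¬y1 ∨ ¬y5 ∨ y2) — ¬y5 is true.
  5. (y1 ∨ ¬y6) — ¬y6 is true.
  6. (y6 ∨ y3 ∨ ¬y5) — y3 is true.
  7. (y1 ∨ ¬y2) — ¬y2 is true.
  8. (y1 ∨ ¬y2 ∨ ¬y5) — ¬y5 is true.
  9. (¬y2 ∨ y4 ∨ ¬y3) — ¬y2 is true.
  10. (¬y3 ∨ ¬y2) — ¬y2 is true.
  11. (¬y2 ∨ y4) — ¬y2 is true.
  12. (¬y2 ∨ y3) — y3 is true.
  13. (¬y4 ∨ y5 ∨ ¬y2) — ¬y4 is true.
  14. (¬y3 ∨ ¬y5) — ¬y5 is true.
  15. (¬y4 ∨ y1 ∨ y6) — ¬y4 is true.
  16. (¬y6 ∨ y3 ∨ y4) — ¬y6 is true.
  17. (¬y1 ∨ y5) — ¬y1 is true.
  18. (¬y6 ∨ y2) — ¬y6 is true.
  19. (¬y2 ∨ y1 ∨ ¬y3) — ¬y2 is true.
  20. (¬y4 ∨ y6) — ¬y4 is true.
  21. (y4 ∨ y1 ∨ ¬y6) — ¬y6 is true.
  22. (¬y4 ∨ y1) — ¬y4 is true.

y1=F, y2=F, y3=T, y4=F, y5=F, y6=F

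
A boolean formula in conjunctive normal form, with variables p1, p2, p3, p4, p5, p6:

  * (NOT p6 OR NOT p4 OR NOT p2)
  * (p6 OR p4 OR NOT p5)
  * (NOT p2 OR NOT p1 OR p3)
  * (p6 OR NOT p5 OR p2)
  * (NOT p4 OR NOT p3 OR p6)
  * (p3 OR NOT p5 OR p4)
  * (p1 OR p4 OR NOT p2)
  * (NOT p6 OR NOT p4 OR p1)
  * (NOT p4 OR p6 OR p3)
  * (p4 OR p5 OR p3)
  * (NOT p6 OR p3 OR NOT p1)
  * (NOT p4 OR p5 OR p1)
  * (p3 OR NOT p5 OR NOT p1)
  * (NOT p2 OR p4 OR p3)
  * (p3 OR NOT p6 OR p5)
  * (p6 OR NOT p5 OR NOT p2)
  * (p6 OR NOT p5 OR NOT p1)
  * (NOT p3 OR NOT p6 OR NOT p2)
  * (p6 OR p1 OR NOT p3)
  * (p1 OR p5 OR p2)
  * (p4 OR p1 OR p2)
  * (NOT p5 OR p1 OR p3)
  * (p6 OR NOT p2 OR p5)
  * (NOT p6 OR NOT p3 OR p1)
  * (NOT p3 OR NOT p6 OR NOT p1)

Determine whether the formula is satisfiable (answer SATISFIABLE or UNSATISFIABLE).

SATISFIABLE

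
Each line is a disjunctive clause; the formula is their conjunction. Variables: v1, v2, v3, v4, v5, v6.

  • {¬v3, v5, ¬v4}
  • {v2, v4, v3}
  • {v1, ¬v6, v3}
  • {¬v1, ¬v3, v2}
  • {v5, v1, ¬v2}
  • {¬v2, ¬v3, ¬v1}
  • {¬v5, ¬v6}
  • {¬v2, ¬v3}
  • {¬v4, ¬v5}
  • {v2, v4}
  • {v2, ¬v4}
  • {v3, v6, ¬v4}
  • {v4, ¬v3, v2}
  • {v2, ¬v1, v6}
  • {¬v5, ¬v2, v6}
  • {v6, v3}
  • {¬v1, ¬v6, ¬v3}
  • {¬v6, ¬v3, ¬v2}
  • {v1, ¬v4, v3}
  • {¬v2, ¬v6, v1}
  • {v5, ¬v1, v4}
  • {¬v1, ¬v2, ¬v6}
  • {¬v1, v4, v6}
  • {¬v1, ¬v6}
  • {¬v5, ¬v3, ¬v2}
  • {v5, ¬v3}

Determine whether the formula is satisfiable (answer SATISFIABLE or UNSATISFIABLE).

UNSATISFIABLE

v2 = True:
  propagation gives v3=False, v6=True, v1=True; an empty clause results — contradiction.
v2 = False:
  propagation gives v4=True; an empty clause results — contradiction.
Every branch closes, so no satisfying assignment exists.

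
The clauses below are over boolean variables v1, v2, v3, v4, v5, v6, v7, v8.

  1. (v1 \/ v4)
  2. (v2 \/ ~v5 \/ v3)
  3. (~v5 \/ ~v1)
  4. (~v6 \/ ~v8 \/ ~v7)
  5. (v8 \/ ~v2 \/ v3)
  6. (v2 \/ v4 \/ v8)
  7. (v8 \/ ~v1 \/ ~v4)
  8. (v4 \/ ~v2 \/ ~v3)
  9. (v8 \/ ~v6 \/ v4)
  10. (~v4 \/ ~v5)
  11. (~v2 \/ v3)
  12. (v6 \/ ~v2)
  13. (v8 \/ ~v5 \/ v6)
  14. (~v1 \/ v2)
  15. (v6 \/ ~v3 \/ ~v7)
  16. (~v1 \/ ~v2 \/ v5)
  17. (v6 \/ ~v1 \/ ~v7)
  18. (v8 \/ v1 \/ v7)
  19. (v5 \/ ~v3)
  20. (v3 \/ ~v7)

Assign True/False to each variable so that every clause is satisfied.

v1=F, v2=F, v3=F, v4=T, v5=F, v6=T, v7=F, v8=T

Check each clause:
  1. (v1 \/ v4) — v4 is true.
  2. (v3 \/ v2 \/ ~v5) — ~v5 is true.
  3. (~v5 \/ ~v1) — ~v5 is true.
  4. (~v6 \/ ~v8 \/ ~v7) — ~v7 is true.
  5. (v8 \/ ~v2 \/ v3) — v8 is true.
  6. (v4 \/ v2 \/ v8) — v8 is true.
  7. (v8 \/ ~v4 \/ ~v1) — v8 is true.
  8. (v4 \/ ~v3 \/ ~v2) — v4 is true.
  9. (v8 \/ ~v6 \/ v4) — v8 is true.
  10. (~v4 \/ ~v5) — ~v5 is true.
  11. (~v2 \/ v3) — ~v2 is true.
  12. (v6 \/ ~v2) — v6 is true.
  13. (v6 \/ v8 \/ ~v5) — v8 is true.
  14. (v2 \/ ~v1) — ~v1 is true.
  15. (~v3 \/ v6 \/ ~v7) — ~v7 is true.
  16. (~v1 \/ v5 \/ ~v2) — ~v1 is true.
  17. (v6 \/ ~v1 \/ ~v7) — ~v7 is true.
  18. (v7 \/ v8 \/ v1) — v8 is true.
  19. (v5 \/ ~v3) — ~v3 is true.
  20. (~v7 \/ v3) — ~v7 is true.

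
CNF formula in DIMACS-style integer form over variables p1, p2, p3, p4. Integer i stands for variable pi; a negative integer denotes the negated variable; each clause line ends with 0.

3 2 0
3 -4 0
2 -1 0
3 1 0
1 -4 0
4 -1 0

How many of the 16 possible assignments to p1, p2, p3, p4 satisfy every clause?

The models are:
  p1=F p2=F p3=T p4=F
  p1=F p2=T p3=T p4=F
  p1=T p2=T p3=T p4=T
Count: 3.

3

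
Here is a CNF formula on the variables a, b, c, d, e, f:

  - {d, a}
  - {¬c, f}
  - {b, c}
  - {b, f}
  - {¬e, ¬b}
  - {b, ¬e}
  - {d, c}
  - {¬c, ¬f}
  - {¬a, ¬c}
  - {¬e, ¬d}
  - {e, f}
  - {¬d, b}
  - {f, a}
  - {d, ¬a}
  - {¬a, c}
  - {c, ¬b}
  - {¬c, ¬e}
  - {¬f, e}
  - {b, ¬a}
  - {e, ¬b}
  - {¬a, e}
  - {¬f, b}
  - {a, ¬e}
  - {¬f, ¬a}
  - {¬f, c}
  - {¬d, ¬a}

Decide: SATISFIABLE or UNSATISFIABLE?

UNSATISFIABLE

a = True:
  propagation gives c=False; an empty clause results — contradiction.
a = False:
  propagation gives d=True, e=False, f=True; an empty clause results — contradiction.
Every branch closes, so no satisfying assignment exists.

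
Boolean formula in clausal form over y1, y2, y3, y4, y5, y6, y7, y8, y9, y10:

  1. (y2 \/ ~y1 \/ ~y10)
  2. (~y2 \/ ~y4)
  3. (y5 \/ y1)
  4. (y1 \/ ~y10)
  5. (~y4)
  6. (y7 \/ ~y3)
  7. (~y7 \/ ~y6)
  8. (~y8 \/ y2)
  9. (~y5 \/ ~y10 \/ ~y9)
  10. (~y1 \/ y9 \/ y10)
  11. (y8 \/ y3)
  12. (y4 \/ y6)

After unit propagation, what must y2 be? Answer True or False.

True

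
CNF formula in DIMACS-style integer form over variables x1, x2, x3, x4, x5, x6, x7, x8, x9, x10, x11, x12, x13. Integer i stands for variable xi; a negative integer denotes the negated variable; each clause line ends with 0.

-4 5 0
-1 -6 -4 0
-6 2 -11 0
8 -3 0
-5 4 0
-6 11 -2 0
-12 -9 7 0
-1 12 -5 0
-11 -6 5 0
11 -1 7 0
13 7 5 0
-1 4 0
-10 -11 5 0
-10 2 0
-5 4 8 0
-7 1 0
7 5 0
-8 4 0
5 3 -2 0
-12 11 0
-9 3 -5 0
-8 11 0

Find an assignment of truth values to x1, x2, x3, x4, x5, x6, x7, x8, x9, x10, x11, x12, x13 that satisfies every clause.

Pure literal: x6 appears only negated; assign x6 = False.
x9 occurs only negated in the remaining clauses — set x9 = False.
Try x1 = False.
  then x7 is forced to False.
  then x5 is forced to True.
  then x4 is forced to True.
For the remaining variables, x2 = True, x3 = False, x8 = False, x10 = True, x11 = False, x12 = False, x13 = False works.
Every clause has at least one true literal under this assignment.

x1 = F, x2 = T, x3 = F, x4 = T, x5 = T, x6 = F, x7 = F, x8 = F, x9 = F, x10 = T, x11 = F, x12 = F, x13 = F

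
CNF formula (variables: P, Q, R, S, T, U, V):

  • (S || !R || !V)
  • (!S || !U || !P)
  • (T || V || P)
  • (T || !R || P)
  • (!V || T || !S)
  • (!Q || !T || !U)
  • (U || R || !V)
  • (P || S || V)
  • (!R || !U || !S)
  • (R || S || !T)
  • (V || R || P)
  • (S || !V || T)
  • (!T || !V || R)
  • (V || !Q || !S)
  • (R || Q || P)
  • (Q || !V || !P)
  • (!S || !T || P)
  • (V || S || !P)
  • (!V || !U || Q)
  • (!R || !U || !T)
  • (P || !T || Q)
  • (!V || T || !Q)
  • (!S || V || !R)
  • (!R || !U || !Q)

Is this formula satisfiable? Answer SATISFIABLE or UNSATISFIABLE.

SATISFIABLE

Branch on P: take P = True.
For the remaining variables, Q = True, R = True, S = True, T = True, U = False, V = True works.
So P=T, Q=T, R=T, S=T, T=T, U=F, V=T is a satisfying assignment.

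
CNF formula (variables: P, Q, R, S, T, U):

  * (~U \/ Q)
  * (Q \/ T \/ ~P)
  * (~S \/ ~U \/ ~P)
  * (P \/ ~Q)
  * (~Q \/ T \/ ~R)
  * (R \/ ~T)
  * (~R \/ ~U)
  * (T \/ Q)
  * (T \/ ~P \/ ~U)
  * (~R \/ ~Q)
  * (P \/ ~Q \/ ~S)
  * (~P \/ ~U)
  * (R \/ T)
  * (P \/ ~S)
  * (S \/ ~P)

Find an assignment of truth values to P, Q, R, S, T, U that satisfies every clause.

P=False  Q=False  R=True  S=False  T=True  U=False

Check each clause:
  1. (~U \/ Q) — ~U is true.
  2. (~P \/ T \/ Q) — T is true.
  3. (~U \/ ~P \/ ~S) — ~U is true.
  4. (P \/ ~Q) — ~Q is true.
  5. (~R \/ T \/ ~Q) — T is true.
  6. (~T \/ R) — R is true.
  7. (~R \/ ~U) — ~U is true.
  8. (Q \/ T) — T is true.
  9. (~P \/ T \/ ~U) — ~U is true.
  10. (~R \/ ~Q) — ~Q is true.
  11. (~S \/ P \/ ~Q) — ~S is true.
  12. (~U \/ ~P) — ~U is true.
  13. (R \/ T) — R is true.
  14. (~S \/ P) — ~S is true.
  15. (~P \/ S) — ~P is true.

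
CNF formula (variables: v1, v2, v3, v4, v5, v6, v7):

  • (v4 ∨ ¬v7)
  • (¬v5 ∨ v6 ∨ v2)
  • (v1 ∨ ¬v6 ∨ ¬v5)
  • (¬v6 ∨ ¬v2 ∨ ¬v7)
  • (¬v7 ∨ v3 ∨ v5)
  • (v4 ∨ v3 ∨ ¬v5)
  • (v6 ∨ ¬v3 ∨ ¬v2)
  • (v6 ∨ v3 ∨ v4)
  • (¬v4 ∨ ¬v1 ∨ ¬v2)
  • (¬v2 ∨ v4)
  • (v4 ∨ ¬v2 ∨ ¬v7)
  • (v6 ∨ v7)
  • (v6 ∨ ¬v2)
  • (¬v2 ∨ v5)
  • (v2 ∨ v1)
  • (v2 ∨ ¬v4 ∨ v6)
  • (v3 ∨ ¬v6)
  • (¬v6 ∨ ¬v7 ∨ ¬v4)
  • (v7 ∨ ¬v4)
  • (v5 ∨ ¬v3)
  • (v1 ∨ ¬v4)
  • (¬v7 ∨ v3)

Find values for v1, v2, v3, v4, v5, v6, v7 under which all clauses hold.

Set v1 = True and propagate.
For the remaining variables, v2 = False, v3 = True, v4 = False, v5 = True, v6 = True, v7 = False works.

v1=True, v2=False, v3=True, v4=False, v5=True, v6=True, v7=False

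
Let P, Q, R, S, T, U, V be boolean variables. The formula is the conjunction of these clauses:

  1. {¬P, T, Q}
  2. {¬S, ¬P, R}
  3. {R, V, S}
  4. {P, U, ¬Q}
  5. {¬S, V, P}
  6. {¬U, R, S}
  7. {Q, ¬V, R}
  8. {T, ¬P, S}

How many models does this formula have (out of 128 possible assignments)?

Case analysis on P and S:
  P=T, S=T: U, V free; 3 ways for (Q,R,T) × 2^2 = 12.
  P=T, S=F: 9 of the 32 assignments to (Q,R,T,U,V) work.
  P=F, S=T: T free; 4 ways for (Q,R,U,V) × 2^1 = 8.
  P=F, S=F: T, V free; 3 ways for (Q,R,U) × 2^2 = 12.
Total: 12 + 9 + 8 + 12 = 41.

41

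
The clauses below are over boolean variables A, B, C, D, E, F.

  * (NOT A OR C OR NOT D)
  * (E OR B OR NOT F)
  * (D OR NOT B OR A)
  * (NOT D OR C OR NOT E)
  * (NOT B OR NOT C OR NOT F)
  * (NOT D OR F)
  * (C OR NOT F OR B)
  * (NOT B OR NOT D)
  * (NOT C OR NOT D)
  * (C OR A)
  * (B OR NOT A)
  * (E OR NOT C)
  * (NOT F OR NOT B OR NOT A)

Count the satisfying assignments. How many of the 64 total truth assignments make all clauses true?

Satisfying assignments:
  A=0 B=0 C=1 D=0 E=1 F=0
  A=0 B=0 C=1 D=0 E=1 F=1
  A=1 B=1 C=0 D=0 E=0 F=0
  A=1 B=1 C=0 D=0 E=1 F=0
  A=1 B=1 C=1 D=0 E=1 F=0
That's 5 in total.

5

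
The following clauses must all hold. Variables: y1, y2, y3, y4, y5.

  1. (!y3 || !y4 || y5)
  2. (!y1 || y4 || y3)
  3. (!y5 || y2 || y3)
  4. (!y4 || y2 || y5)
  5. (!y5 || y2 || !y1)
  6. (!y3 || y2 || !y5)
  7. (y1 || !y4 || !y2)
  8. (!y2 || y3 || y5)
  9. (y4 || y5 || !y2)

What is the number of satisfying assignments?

8

Split on y2, then y5.
  y2=1, y5=1: 5 of the 8 assignments to (y1,y3,y4) work.
  y2=1, y5=0: a clause becomes empty — 0.
  y2=0, y5=1: a clause becomes empty — 0.
  y2=0, y5=0: remaining (y1,y3,y4) ∈ {(0,0,0); (0,1,0); (1,1,0)} — 3.
Total: 5 + 0 + 0 + 3 = 8.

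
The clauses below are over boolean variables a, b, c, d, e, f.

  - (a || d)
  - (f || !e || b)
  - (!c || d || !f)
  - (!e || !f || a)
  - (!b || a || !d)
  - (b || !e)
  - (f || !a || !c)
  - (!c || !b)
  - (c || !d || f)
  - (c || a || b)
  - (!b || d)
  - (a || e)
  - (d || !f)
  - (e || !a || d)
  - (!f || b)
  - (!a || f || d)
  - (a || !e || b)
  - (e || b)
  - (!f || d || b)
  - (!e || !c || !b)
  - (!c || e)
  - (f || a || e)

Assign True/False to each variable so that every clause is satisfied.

Branch on a: take a = True.
Branch on b: take b = True.
  then c is forced to False.
  then d is forced to True.
  then f is forced to True.
e is now unconstrained; take e = True.

a = T, b = T, c = F, d = T, e = T, f = T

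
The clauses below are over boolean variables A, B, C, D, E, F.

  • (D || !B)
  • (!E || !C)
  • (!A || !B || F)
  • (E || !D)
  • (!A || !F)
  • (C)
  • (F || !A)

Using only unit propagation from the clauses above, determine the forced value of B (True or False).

False

Unit clause (C) sets C = True.
From (!E || !C) and C = True: E = False.
(!D || E) with E = False leaves only !D, so D = False.
From (D || !B) and D = False: B = False.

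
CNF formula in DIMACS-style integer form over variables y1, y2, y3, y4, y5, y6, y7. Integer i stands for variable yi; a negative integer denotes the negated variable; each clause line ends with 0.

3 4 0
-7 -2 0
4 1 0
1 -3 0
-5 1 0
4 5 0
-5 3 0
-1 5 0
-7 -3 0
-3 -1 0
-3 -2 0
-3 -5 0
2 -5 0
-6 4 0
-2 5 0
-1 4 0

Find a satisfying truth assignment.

y1 = F, y2 = F, y3 = F, y4 = T, y5 = F, y6 = T, y7 = F

Check each clause:
  1. (y4 OR y3) — y4 is true.
  2. (NOT y2 OR NOT y7) — NOT y7 is true.
  3. (y4 OR y1) — y4 is true.
  4. (y1 OR NOT y3) — NOT y3 is true.
  5. (NOT y5 OR y1) — NOT y5 is true.
  6. (y5 OR y4) — y4 is true.
  7. (y3 OR NOT y5) — NOT y5 is true.
  8. (y5 OR NOT y1) — NOT y1 is true.
  9. (NOT y3 OR NOT y7) — NOT y7 is true.
  10. (NOT y3 OR NOT y1) — NOT y3 is true.
  11. (NOT y2 OR NOT y3) — NOT y3 is true.
  12. (NOT y3 OR NOT y5) — NOT y5 is true.
  13. (y2 OR NOT y5) — NOT y5 is true.
  14. (y4 OR NOT y6) — y4 is true.
  15. (y5 OR NOT y2) — NOT y2 is true.
  16. (NOT y1 OR y4) — y4 is true.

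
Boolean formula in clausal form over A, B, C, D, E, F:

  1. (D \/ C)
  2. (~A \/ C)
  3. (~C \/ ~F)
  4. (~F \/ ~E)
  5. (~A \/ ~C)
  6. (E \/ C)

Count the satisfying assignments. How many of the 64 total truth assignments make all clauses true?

10

Case analysis on C and A:
  C=1, A=1: a clause becomes empty — 0.
  C=1, A=0: forces F=0; B, D, E free → 2^3 = 8.
  C=0, A=1: a clause becomes empty — 0.
  C=0, A=0: remaining (B,D,E,F) ∈ {(0,1,1,0); (1,1,1,0)} — 2.
Total: 0 + 8 + 0 + 2 = 10.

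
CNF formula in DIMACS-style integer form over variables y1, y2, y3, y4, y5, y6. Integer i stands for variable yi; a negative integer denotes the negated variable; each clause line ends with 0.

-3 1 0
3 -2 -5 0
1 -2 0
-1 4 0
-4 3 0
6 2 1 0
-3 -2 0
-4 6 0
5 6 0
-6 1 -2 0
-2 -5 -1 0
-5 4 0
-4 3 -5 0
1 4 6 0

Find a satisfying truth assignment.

y1 = True  y2 = False  y3 = True  y4 = True  y5 = False  y6 = True

Set y1 = True and propagate.
  then y4 is forced to True.
  then y3 is forced to True.
  then y2 is forced to False.
  then y6 is forced to True.
y5 is now unconstrained; take y5 = False.
Every clause has at least one true literal under this assignment.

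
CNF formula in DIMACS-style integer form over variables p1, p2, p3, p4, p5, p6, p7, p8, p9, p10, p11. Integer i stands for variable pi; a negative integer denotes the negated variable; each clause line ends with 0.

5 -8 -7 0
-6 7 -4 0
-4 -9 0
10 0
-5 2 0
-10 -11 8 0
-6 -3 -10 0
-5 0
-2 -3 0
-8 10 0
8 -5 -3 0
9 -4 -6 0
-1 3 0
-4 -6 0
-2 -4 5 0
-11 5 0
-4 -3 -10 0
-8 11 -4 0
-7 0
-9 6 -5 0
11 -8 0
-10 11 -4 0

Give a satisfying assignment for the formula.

p1 = True  p2 = False  p3 = True  p4 = False  p5 = False  p6 = False  p7 = False  p8 = False  p9 = False  p10 = True  p11 = False

Check each clause:
  1. (p5 | ~p7 | ~p8) — ~p8 is true.
  2. (p7 | ~p4 | ~p6) — ~p6 is true.
  3. (~p4 | ~p9) — ~p4 is true.
  4. (p10) — p10 is true.
  5. (p2 | ~p5) — ~p5 is true.
  6. (p8 | ~p10 | ~p11) — ~p11 is true.
  7. (~p6 | ~p10 | ~p3) — ~p6 is true.
  8. (~p5) — ~p5 is true.
  9. (~p3 | ~p2) — ~p2 is true.
  10. (~p8 | p10) — ~p8 is true.
  11. (~p5 | p8 | ~p3) — ~p5 is true.
  12. (~p6 | ~p4 | p9) — ~p6 is true.
  13. (~p1 | p3) — p3 is true.
  14. (~p4 | ~p6) — ~p6 is true.
  15. (p5 | ~p4 | ~p2) — ~p4 is true.
  16. (~p11 | p5) — ~p11 is true.
  17. (~p4 | ~p3 | ~p10) — ~p4 is true.
  18. (~p4 | p11 | ~p8) — ~p8 is true.
  19. (~p7) — ~p7 is true.
  20. (~p5 | ~p9 | p6) — ~p5 is true.
  21. (~p8 | p11) — ~p8 is true.
  22. (p11 | ~p4 | ~p10) — ~p4 is true.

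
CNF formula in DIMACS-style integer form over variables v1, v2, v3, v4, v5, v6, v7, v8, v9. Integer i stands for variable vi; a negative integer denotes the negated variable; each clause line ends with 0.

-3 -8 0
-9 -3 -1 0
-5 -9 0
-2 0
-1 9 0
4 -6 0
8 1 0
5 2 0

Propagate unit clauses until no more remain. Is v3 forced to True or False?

False

(~v2) stands alone — v2 = False.
In (v2 | v5), v2 is now false; v5 must hold, so v5 = True.
(~v9 | ~v5) with v5 = True leaves only ~v9, so v9 = False.
From (v9 | ~v1) and v9 = False: v1 = False.
In (v1 | v8), v1 is now false; v8 must hold, so v8 = True.
(~v3 | ~v8) with v8 = True leaves only ~v3, so v3 = False.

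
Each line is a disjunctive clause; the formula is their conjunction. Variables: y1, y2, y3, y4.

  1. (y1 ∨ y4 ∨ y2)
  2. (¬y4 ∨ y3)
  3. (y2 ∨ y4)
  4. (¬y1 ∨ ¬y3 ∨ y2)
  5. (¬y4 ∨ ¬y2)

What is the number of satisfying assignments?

The models are:
  y1=0 y2=0 y3=1 y4=1
  y1=0 y2=1 y3=0 y4=0
  y1=0 y2=1 y3=1 y4=0
  y1=1 y2=1 y3=0 y4=0
  y1=1 y2=1 y3=1 y4=0
That's 5 in total.

5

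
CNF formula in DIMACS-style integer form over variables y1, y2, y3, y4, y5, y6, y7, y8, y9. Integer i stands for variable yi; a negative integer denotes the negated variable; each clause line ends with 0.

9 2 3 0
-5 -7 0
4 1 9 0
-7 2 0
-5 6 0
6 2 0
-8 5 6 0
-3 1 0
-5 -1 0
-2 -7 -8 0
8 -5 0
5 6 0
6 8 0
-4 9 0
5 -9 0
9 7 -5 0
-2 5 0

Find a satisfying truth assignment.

y1=T, y2=F, y3=T, y4=F, y5=F, y6=T, y7=F, y8=T, y9=F

Check each clause:
  1. (y3 \/ y9 \/ y2) — y3 is true.
  2. (~y7 \/ ~y5) — ~y7 is true.
  3. (y4 \/ y1 \/ y9) — y1 is true.
  4. (~y7 \/ y2) — ~y7 is true.
  5. (~y5 \/ y6) — ~y5 is true.
  6. (y2 \/ y6) — y6 is true.
  7. (~y8 \/ y6 \/ y5) — y6 is true.
  8. (y1 \/ ~y3) — y1 is true.
  9. (~y1 \/ ~y5) — ~y5 is true.
  10. (~y8 \/ ~y7 \/ ~y2) — ~y7 is true.
  11. (~y5 \/ y8) — y8 is true.
  12. (y6 \/ y5) — y6 is true.
  13. (y6 \/ y8) — y8 is true.
  14. (y9 \/ ~y4) — ~y4 is true.
  15. (y5 \/ ~y9) — ~y9 is true.
  16. (y9 \/ ~y5 \/ y7) — ~y5 is true.
  17. (y5 \/ ~y2) — ~y2 is true.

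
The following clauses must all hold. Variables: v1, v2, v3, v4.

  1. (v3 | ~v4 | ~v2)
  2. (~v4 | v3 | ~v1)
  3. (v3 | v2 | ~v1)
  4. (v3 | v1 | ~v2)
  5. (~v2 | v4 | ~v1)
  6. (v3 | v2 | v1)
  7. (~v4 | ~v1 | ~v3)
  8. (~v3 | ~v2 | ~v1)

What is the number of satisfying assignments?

5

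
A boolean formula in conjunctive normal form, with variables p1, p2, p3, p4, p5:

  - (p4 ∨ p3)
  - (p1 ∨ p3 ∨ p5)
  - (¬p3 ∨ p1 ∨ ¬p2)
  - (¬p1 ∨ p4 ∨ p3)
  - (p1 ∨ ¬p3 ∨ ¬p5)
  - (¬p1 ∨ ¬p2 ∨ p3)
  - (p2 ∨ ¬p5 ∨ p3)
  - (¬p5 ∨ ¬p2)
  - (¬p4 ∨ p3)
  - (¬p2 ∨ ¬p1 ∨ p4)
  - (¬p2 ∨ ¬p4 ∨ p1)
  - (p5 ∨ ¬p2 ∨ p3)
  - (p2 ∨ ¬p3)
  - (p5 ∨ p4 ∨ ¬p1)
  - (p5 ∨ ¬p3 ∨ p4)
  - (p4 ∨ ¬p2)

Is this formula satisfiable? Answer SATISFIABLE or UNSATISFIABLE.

SATISFIABLE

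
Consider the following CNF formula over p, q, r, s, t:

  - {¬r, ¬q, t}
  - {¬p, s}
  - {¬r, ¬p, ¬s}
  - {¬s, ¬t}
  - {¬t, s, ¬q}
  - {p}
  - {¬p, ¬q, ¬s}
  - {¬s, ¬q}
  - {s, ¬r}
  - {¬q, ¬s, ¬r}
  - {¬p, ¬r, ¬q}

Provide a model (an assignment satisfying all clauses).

p=True, q=False, r=False, s=True, t=False

Check each clause:
  1. {t, ¬r, ¬q} — ¬r is true.
  2. {s, ¬p} — s is true.
  3. {¬s, ¬r, ¬p} — ¬r is true.
  4. {¬t, ¬s} — ¬t is true.
  5. {¬t, s, ¬q} — ¬t is true.
  6. {p} — p is true.
  7. {¬q, ¬p, ¬s} — ¬q is true.
  8. {¬q, ¬s} — ¬q is true.
  9. {s, ¬r} — s is true.
  10. {¬s, ¬r, ¬q} — ¬r is true.
  11. {¬q, ¬r, ¬p} — ¬r is true.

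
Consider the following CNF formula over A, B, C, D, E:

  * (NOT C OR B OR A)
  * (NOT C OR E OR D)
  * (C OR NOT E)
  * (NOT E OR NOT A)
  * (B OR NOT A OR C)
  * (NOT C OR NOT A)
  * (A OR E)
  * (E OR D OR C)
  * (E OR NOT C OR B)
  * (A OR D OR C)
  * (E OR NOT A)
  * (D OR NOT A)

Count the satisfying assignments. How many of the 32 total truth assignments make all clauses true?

2

The models are:
  A=0 B=1 C=1 D=0 E=1
  A=0 B=1 C=1 D=1 E=1
That's 2 in total.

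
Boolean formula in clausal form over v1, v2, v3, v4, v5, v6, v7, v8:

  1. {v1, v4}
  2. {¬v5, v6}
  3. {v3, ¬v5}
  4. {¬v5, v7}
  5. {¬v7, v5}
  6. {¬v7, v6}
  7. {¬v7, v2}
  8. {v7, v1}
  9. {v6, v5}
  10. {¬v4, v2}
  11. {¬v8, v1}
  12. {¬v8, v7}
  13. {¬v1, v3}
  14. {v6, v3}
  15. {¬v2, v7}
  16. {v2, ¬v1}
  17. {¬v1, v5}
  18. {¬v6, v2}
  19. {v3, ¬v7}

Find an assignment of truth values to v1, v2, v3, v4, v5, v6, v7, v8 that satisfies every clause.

v1 = T, v2 = T, v3 = T, v4 = F, v5 = T, v6 = T, v7 = T, v8 = F

Check each clause:
  1. {v4, v1} — v1 is true.
  2. {v6, ¬v5} — v6 is true.
  3. {¬v5, v3} — v3 is true.
  4. {v7, ¬v5} — v7 is true.
  5. {¬v7, v5} — v5 is true.
  6. {¬v7, v6} — v6 is true.
  7. {¬v7, v2} — v2 is true.
  8. {v1, v7} — v1 is true.
  9. {v6, v5} — v5 is true.
  10. {¬v4, v2} — v2 is true.
  11. {¬v8, v1} — ¬v8 is true.
  12. {¬v8, v7} — ¬v8 is true.
  13. {v3, ¬v1} — v3 is true.
  14. {v3, v6} — v3 is true.
  15. {v7, ¬v2} — v7 is true.
  16. {v2, ¬v1} — v2 is true.
  17. {¬v1, v5} — v5 is true.
  18. {¬v6, v2} — v2 is true.
  19. {v3, ¬v7} — v3 is true.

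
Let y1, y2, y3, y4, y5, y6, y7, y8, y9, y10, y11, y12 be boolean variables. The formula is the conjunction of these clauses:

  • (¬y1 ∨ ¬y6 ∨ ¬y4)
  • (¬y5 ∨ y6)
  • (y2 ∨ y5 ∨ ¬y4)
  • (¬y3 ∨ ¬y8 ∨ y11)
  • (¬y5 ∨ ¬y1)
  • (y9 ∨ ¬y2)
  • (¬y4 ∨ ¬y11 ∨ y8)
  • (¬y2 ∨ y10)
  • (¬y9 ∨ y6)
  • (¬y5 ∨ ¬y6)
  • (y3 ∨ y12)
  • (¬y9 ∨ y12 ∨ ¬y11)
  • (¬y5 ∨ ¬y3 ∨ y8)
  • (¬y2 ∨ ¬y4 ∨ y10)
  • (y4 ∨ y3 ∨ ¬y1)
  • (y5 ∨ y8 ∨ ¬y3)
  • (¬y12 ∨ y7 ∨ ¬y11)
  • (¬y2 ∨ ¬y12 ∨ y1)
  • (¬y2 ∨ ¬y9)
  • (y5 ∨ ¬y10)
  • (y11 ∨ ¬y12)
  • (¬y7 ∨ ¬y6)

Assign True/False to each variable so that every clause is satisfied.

y1=1  y2=0  y3=1  y4=0  y5=0  y6=0  y7=1  y8=1  y9=0  y10=0  y11=1  y12=0

Check each clause:
  1. (¬y1 ∨ ¬y6 ∨ ¬y4) — ¬y6 is true.
  2. (y6 ∨ ¬y5) — ¬y5 is true.
  3. (y2 ∨ y5 ∨ ¬y4) — ¬y4 is true.
  4. (¬y8 ∨ ¬y3 ∨ y11) — y11 is true.
  5. (¬y1 ∨ ¬y5) — ¬y5 is true.
  6. (¬y2 ∨ y9) — ¬y2 is true.
  7. (¬y11 ∨ y8 ∨ ¬y4) — y8 is true.
  8. (y10 ∨ ¬y2) — ¬y2 is true.
  9. (¬y9 ∨ y6) — ¬y9 is true.
  10. (¬y5 ∨ ¬y6) — ¬y6 is true.
  11. (y3 ∨ y12) — y3 is true.
  12. (¬y11 ∨ y12 ∨ ¬y9) — ¬y9 is true.
  13. (¬y3 ∨ y8 ∨ ¬y5) — y8 is true.
  14. (¬y4 ∨ y10 ∨ ¬y2) — ¬y4 is true.
  15. (y3 ∨ ¬y1 ∨ y4) — y3 is true.
  16. (y5 ∨ ¬y3 ∨ y8) — y8 is true.
  17. (¬y12 ∨ y7 ∨ ¬y11) — ¬y12 is true.
  18. (¬y12 ∨ y1 ∨ ¬y2) — y1 is true.
  19. (¬y9 ∨ ¬y2) — ¬y2 is true.
  20. (y5 ∨ ¬y10) — ¬y10 is true.
  21. (¬y12 ∨ y11) — y11 is true.
  22. (¬y7 ∨ ¬y6) — ¬y6 is true.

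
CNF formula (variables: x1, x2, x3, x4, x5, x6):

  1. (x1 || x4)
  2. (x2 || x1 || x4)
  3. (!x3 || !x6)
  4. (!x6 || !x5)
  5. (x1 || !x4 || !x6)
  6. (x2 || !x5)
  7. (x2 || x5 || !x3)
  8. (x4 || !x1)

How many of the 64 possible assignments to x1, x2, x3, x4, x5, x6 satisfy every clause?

12

Split on x1, then x4.
  x1=T, x4=T: 7 of the 16 assignments to (x2,x3,x5,x6) work.
  x1=T, x4=F: a clause becomes empty — 0.
  x1=F, x4=T: 5 of the 16 assignments to (x2,x3,x5,x6) work.
  x1=F, x4=F: a clause becomes empty — 0.
Total: 7 + 0 + 5 + 0 = 12.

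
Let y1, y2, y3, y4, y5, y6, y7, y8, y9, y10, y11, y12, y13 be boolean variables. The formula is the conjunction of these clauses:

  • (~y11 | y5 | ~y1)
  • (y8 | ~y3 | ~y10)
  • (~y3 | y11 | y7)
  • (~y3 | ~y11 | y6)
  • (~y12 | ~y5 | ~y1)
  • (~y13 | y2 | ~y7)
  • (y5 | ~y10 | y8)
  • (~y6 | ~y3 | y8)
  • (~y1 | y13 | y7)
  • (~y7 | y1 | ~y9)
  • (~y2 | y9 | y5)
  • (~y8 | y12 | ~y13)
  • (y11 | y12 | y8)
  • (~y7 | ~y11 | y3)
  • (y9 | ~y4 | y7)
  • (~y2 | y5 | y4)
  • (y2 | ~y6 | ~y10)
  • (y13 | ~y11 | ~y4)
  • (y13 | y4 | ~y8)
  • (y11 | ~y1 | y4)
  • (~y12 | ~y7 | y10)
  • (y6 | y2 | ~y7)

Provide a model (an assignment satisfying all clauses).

y1=F  y2=F  y3=F  y4=F  y5=F  y6=F  y7=F  y8=F  y9=T  y10=F  y11=T  y12=F  y13=T

Check each clause:
  1. (~y11 | ~y1 | y5) — ~y1 is true.
  2. (y8 | ~y3 | ~y10) — ~y3 is true.
  3. (y11 | y7 | ~y3) — y11 is true.
  4. (y6 | ~y11 | ~y3) — ~y3 is true.
  5. (~y12 | ~y5 | ~y1) — ~y5 is true.
  6. (y2 | ~y7 | ~y13) — ~y7 is true.
  7. (~y10 | y8 | y5) — ~y10 is true.
  8. (~y6 | ~y3 | y8) — ~y6 is true.
  9. (~y1 | y7 | y13) — y13 is true.
  10. (y1 | ~y7 | ~y9) — ~y7 is true.
  11. (y5 | ~y2 | y9) — y9 is true.
  12. (~y13 | ~y8 | y12) — ~y8 is true.
  13. (y12 | y11 | y8) — y11 is true.
  14. (y3 | ~y11 | ~y7) — ~y7 is true.
  15. (y9 | ~y4 | y7) — y9 is true.
  16. (y4 | y5 | ~y2) — ~y2 is true.
  17. (~y10 | ~y6 | y2) — ~y6 is true.
  18. (~y4 | y13 | ~y11) — ~y4 is true.
  19. (~y8 | y13 | y4) — ~y8 is true.
  20. (~y1 | y11 | y4) — y11 is true.
  21. (~y12 | ~y7 | y10) — ~y7 is true.
  22. (y6 | y2 | ~y7) — ~y7 is true.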